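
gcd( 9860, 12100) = 20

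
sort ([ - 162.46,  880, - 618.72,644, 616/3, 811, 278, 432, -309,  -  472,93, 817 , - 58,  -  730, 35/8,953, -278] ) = [ - 730, - 618.72, - 472,  -  309, - 278,-162.46, - 58,35/8, 93, 616/3,278,432, 644,811 , 817, 880,953 ] 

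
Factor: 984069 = 3^4*12149^1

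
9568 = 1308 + 8260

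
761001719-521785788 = 239215931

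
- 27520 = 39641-67161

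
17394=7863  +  9531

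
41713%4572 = 565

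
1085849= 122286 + 963563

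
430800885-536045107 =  - 105244222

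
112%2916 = 112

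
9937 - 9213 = 724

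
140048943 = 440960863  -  300911920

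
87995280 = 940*93612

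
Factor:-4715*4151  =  -19571965=- 5^1*7^1 * 23^1 *41^1*593^1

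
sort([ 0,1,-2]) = [-2, 0, 1]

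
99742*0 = 0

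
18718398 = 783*23906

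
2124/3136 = 531/784 = 0.68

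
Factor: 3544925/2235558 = 2^( - 1 )*3^(- 1 ) * 5^2*13^( - 1)*17^1 * 19^1*439^1*28661^( - 1)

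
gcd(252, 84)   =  84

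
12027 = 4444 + 7583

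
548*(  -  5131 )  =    -  2811788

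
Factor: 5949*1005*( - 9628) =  - 57563356860 = - 2^2*3^3*5^1 * 29^1*67^1*83^1*661^1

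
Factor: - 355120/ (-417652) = 2^2*5^1 *23^1*541^( - 1) =460/541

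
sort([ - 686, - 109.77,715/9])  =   [-686,-109.77 , 715/9 ] 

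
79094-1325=77769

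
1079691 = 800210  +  279481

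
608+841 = 1449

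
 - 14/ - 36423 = 14/36423 = 0.00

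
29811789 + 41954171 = 71765960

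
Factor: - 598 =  - 2^1*13^1*23^1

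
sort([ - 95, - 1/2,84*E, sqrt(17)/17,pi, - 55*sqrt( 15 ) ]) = [ - 55*sqrt(15 ),-95, -1/2,sqrt(17 )/17, pi,84*E]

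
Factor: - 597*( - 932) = 2^2*3^1 * 199^1 * 233^1= 556404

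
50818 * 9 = 457362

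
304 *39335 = 11957840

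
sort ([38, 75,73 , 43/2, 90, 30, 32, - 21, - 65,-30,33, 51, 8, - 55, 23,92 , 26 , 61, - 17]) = [ -65,- 55, - 30,-21, - 17,8, 43/2, 23 , 26 , 30, 32,33, 38, 51 , 61,73, 75, 90 , 92] 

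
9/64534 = 9/64534 = 0.00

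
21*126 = 2646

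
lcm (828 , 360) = 8280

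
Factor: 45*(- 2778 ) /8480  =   - 12501/848 = - 2^( - 4)*3^3 * 53^( - 1)*463^1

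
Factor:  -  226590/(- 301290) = 7^1 * 11^(-2)*13^1 = 91/121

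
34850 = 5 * 6970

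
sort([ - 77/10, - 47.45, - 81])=[ - 81, - 47.45, - 77/10]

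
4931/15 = 4931/15 = 328.73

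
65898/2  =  32949= 32949.00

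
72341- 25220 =47121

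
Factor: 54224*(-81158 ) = - 4400711392 = -2^5*7^1* 11^1*17^1 * 31^1 * 3389^1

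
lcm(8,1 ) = 8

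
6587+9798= 16385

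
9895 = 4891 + 5004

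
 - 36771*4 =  - 147084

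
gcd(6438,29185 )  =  1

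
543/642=181/214 =0.85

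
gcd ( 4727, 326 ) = 163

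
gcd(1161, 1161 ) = 1161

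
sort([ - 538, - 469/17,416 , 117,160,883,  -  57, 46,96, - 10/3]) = [ - 538,  -  57, - 469/17,  -  10/3, 46, 96 , 117, 160, 416, 883]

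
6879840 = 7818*880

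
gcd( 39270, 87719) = 1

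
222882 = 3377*66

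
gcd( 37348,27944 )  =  4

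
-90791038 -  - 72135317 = -18655721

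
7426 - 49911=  - 42485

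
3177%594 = 207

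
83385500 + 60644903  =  144030403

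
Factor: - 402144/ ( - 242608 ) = 426/257 = 2^1*3^1 * 71^1*257^(-1)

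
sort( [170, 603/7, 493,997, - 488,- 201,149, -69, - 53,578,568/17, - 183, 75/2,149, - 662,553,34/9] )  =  [ - 662 , - 488,-201, -183, - 69, - 53,34/9,568/17,75/2,603/7,149, 149,170, 493, 553,578,997]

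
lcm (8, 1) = 8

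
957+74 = 1031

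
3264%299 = 274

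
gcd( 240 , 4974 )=6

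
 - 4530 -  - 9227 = 4697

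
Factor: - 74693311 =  - 7^1*11^1*970043^1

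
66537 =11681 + 54856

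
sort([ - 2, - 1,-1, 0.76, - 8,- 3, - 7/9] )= [ -8, - 3, - 2, - 1, -1, -7/9 , 0.76]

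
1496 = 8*187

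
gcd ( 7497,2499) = 2499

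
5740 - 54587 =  - 48847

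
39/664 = 39/664 = 0.06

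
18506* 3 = 55518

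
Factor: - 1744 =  - 2^4* 109^1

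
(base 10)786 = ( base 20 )1j6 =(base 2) 1100010010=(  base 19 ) 237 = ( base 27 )123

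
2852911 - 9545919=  - 6693008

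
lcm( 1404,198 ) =15444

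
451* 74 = 33374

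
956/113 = 956/113 = 8.46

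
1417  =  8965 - 7548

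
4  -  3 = 1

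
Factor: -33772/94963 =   -  2^2*11^ ( - 1) * 89^(-1)*97^(-1 )*8443^1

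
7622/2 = 3811 = 3811.00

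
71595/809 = 71595/809 = 88.50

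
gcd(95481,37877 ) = 1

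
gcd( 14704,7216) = 16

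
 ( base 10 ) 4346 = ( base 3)12221222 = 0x10fa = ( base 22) 8lc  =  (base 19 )C0E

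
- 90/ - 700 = 9/70 = 0.13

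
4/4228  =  1/1057 = 0.00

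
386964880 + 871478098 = 1258442978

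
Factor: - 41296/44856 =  - 58/63 = - 2^1*3^(-2)*7^ (- 1)*29^1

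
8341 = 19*439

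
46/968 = 23/484 = 0.05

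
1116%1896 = 1116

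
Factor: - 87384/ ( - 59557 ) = 2^3*3^1*11^1*331^1*59557^( - 1)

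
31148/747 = 41 + 521/747 = 41.70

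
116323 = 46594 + 69729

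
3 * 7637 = 22911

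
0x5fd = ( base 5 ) 22113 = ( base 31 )1ie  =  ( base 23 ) 2kf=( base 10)1533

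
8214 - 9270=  - 1056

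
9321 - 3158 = 6163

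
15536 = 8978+6558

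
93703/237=395 + 88/237 = 395.37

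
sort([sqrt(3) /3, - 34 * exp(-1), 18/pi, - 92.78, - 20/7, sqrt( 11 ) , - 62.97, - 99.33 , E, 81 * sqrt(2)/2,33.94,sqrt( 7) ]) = [  -  99.33, - 92.78, - 62.97, - 34*exp( - 1),-20/7, sqrt( 3 ) /3,sqrt( 7), E , sqrt( 11 ), 18/pi,  33.94,81 * sqrt(2) /2 ]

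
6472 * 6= 38832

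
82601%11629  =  1198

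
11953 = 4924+7029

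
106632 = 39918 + 66714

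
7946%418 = 4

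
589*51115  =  30106735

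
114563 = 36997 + 77566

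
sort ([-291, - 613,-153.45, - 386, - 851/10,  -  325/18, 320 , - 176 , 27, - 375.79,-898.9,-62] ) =[ -898.9,-613,  -  386, - 375.79, - 291,  -  176,-153.45 ,-851/10, - 62, - 325/18 , 27, 320]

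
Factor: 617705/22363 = 5^1*11^1*19^( - 1) * 107^(-1 )*1021^1  =  56155/2033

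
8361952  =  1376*6077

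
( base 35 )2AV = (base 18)8D5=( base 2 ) 101100001111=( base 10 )2831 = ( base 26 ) 44n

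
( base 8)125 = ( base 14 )61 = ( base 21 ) 41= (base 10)85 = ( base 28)31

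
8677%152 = 13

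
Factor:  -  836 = - 2^2* 11^1 * 19^1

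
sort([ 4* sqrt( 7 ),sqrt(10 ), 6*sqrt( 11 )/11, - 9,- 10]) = [- 10, - 9,6*sqrt( 11 ) /11, sqrt( 10), 4*sqrt(7)] 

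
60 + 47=107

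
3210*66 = 211860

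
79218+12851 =92069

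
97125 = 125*777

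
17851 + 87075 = 104926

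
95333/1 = 95333  =  95333.00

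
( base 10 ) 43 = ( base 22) 1L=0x2B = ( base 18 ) 27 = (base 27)1G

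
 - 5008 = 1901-6909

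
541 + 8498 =9039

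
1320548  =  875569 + 444979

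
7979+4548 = 12527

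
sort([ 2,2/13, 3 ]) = [ 2/13, 2,3]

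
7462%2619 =2224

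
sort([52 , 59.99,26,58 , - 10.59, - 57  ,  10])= [ - 57, - 10.59, 10,26,52, 58, 59.99] 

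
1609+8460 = 10069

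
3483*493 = 1717119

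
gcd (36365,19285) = 35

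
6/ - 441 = -1+145/147 = - 0.01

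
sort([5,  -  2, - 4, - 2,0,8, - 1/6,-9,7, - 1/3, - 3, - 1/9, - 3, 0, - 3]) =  [ - 9, - 4,-3,-3, - 3, - 2 , - 2, - 1/3, - 1/6, - 1/9, 0, 0,5,7, 8 ]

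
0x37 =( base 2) 110111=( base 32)1n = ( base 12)47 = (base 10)55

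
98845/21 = 98845/21 = 4706.90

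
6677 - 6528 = 149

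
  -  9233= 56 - 9289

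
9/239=9/239 = 0.04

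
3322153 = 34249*97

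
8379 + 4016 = 12395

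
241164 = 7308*33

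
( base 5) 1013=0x85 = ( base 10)133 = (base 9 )157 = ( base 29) 4H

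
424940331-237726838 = 187213493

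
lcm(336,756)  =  3024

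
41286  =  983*42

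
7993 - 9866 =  - 1873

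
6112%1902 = 406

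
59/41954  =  59/41954  =  0.00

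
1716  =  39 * 44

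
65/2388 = 65/2388 = 0.03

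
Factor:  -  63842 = - 2^1*137^1* 233^1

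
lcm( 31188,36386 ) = 218316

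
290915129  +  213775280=504690409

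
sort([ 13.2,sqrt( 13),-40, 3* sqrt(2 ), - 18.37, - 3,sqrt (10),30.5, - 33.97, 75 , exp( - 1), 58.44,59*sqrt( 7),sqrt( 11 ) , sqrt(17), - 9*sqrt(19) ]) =[ - 40, - 9*sqrt(19),  -  33.97 , - 18.37,  -  3,exp( -1 ), sqrt(10), sqrt ( 11 ), sqrt( 13 ), sqrt( 17 ) , 3 * sqrt(2 ), 13.2,  30.5, 58.44, 75, 59*sqrt(7 ) ] 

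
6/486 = 1/81 = 0.01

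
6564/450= 1094/75 = 14.59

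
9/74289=3/24763 = 0.00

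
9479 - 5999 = 3480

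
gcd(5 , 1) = 1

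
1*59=59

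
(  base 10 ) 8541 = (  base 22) HE5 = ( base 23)g38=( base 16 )215D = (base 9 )12640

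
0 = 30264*0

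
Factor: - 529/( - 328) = 2^(-3)*23^2*41^(-1 )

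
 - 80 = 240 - 320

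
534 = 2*267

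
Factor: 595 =5^1*7^1*17^1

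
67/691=67/691  =  0.10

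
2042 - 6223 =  - 4181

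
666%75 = 66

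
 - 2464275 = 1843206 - 4307481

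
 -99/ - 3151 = 99/3151= 0.03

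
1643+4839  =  6482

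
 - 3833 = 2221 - 6054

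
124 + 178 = 302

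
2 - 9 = -7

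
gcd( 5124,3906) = 42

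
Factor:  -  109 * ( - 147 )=3^1 * 7^2*109^1 = 16023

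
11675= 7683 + 3992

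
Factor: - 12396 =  - 2^2*3^1*1033^1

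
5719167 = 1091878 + 4627289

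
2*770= 1540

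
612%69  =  60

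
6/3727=6/3727= 0.00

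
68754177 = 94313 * 729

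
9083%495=173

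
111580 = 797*140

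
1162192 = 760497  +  401695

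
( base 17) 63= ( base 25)45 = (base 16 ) 69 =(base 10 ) 105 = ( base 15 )70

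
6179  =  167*37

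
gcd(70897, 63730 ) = 1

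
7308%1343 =593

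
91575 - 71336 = 20239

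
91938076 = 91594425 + 343651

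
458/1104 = 229/552= 0.41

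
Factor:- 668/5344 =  - 1/8 =-2^(  -  3) 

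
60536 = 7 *8648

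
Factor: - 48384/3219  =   -2^8*3^2*7^1*29^( - 1)* 37^(  -  1 ) =- 16128/1073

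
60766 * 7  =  425362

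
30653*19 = 582407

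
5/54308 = 5/54308= 0.00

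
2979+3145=6124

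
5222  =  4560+662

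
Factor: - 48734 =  - 2^1 *7^1*59^2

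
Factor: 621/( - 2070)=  - 2^( - 1)*3^1*5^( - 1 )=- 3/10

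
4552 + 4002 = 8554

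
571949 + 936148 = 1508097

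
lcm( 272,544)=544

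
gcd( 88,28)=4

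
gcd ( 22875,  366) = 183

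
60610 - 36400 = 24210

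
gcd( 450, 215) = 5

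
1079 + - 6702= - 5623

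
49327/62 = 49327/62 = 795.60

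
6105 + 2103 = 8208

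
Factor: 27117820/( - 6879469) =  - 2^2*5^1 *1355891^1*6879469^(  -  1 ) 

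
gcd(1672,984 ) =8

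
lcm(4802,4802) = 4802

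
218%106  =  6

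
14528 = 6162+8366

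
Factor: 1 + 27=2^2*7^1 = 28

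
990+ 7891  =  8881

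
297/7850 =297/7850 = 0.04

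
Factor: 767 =13^1*59^1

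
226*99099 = 22396374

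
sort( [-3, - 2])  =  [  -  3,-2]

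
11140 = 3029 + 8111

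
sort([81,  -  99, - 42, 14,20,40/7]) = [  -  99,-42,40/7, 14,20,81]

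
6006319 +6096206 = 12102525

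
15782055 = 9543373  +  6238682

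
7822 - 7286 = 536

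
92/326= 46/163  =  0.28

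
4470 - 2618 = 1852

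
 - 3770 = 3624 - 7394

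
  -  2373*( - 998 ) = 2368254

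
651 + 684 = 1335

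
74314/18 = 4128 + 5/9 = 4128.56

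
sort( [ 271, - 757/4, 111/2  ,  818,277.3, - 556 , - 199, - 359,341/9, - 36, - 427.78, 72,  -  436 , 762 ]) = [ - 556,  -  436, - 427.78, - 359,  -  199, - 757/4, - 36,341/9, 111/2, 72,271,277.3, 762,818 ]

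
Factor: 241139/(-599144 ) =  - 2^(  -  3)*7^(-1)*13^(-1) * 293^1 = - 293/728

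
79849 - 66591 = 13258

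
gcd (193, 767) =1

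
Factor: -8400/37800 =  - 2/9=-2^1*3^ ( - 2)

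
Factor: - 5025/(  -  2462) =2^( - 1)*3^1*5^2*67^1*1231^( - 1)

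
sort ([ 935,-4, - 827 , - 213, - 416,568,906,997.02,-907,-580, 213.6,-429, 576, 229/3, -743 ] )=[-907  , - 827,-743, - 580, - 429, - 416, - 213 , - 4,229/3,213.6, 568, 576, 906, 935, 997.02 ] 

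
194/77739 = 194/77739 = 0.00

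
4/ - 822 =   -  2/411=-0.00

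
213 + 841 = 1054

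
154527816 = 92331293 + 62196523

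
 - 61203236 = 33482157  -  94685393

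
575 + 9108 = 9683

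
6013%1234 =1077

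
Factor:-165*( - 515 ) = 3^1*5^2*11^1*103^1 = 84975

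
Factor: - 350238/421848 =-269/324 = - 2^ (-2) * 3^( - 4)*269^1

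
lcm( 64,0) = 0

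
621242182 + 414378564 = 1035620746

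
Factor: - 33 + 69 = 2^2*3^2  =  36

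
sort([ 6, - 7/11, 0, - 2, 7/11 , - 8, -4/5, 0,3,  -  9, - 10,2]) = [-10,-9, - 8, - 2 , - 4/5 , - 7/11, 0, 0, 7/11 , 2, 3, 6]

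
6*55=330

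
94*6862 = 645028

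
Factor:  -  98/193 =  - 2^1*7^2*193^( - 1)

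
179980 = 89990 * 2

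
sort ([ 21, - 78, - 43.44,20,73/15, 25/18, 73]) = [  -  78, - 43.44,25/18, 73/15, 20, 21,73] 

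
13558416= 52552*258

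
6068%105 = 83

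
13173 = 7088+6085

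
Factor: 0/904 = 0 =0^1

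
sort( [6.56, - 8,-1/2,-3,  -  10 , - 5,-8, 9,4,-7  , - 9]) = [  -  10,-9, - 8, - 8, - 7,-5,-3, - 1/2,4,6.56, 9]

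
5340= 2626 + 2714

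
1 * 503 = 503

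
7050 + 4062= 11112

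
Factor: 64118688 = 2^5  *3^1 * 667903^1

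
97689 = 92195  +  5494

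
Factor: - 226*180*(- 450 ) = 18306000= 2^4 * 3^4*5^3*113^1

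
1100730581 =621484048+479246533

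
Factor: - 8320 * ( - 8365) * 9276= 645579916800  =  2^9 *3^1  *  5^2 * 7^1 * 13^1 * 239^1 *773^1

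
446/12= 223/6= 37.17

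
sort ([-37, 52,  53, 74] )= [ - 37,52 , 53,  74 ]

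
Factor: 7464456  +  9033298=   16497754 = 2^1*7^1 * 13^1*90647^1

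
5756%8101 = 5756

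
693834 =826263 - 132429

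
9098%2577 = 1367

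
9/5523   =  3/1841= 0.00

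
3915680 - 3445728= 469952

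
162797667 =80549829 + 82247838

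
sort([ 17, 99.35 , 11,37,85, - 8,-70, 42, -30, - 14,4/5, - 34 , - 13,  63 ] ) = [-70,-34, - 30 , - 14, - 13,-8,4/5,  11, 17 , 37, 42, 63, 85  ,  99.35]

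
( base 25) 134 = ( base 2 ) 1011000000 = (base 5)10304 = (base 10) 704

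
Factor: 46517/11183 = 53^( - 1 )*181^1 * 211^( - 1)*257^1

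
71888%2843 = 813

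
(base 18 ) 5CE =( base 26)2j4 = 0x73A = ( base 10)1850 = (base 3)2112112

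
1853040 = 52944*35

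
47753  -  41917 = 5836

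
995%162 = 23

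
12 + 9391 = 9403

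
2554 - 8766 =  - 6212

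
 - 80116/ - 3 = 26705 + 1/3 = 26705.33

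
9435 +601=10036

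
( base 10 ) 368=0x170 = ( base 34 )as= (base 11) 305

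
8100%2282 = 1254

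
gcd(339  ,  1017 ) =339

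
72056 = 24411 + 47645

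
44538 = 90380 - 45842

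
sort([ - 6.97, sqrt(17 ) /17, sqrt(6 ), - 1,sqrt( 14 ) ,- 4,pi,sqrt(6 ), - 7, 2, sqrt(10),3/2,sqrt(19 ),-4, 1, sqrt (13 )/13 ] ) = [ - 7, - 6.97, - 4, - 4 , - 1, sqrt(17)/17, sqrt(13 ) /13,1, 3/2,  2 , sqrt(6 ),  sqrt(6), pi,sqrt(10 ), sqrt( 14 ) , sqrt( 19 )]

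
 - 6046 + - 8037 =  - 14083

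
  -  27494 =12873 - 40367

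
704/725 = 704/725 = 0.97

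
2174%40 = 14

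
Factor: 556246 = 2^1 * 278123^1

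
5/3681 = 5/3681  =  0.00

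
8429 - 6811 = 1618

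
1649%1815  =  1649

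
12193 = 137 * 89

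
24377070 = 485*50262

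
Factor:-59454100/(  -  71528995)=2^2*5^1*17^1*41^1*43^( - 1)*443^( - 1)*751^( - 1 )*853^1= 11890820/14305799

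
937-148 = 789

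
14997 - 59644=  - 44647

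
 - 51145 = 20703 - 71848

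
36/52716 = 3/4393 = 0.00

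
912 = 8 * 114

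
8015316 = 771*10396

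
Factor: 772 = 2^2*193^1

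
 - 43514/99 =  - 43514/99  =  - 439.54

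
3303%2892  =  411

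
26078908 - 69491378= - 43412470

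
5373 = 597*9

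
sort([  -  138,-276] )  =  [  -  276, -138]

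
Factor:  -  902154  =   - 2^1 * 3^1 * 11^1*13669^1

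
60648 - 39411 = 21237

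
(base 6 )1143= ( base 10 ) 279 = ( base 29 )9i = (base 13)186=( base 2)100010111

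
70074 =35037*2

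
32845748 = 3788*8671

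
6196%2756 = 684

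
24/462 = 4/77 = 0.05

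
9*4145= 37305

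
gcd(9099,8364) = 3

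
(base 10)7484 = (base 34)6G4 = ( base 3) 101021012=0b1110100111100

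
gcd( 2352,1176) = 1176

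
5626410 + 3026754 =8653164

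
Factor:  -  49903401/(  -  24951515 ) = 3^1*5^( - 1 )*4990303^(-1)*16634467^1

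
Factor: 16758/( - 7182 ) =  - 7/3 = - 3^(-1)*7^1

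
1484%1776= 1484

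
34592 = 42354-7762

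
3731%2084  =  1647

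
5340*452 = 2413680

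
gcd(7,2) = 1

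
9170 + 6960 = 16130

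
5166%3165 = 2001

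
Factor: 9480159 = 3^5*13^1* 3001^1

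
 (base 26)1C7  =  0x3e3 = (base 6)4335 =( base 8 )1743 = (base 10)995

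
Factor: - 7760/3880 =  - 2^1 = - 2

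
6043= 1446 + 4597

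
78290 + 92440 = 170730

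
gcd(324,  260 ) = 4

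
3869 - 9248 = - 5379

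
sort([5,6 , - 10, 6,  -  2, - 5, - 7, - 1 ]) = [ - 10,  -  7 , -5, - 2,-1, 5, 6,6]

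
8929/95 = 8929/95  =  93.99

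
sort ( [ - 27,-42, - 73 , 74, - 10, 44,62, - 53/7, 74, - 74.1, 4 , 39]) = [ - 74.1,-73, - 42,-27,  -  10, - 53/7 , 4 , 39,44,62 , 74, 74]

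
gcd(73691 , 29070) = 1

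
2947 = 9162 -6215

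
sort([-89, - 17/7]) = [ - 89, - 17/7] 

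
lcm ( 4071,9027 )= 207621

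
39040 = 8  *4880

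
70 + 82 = 152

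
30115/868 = 30115/868 =34.69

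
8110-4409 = 3701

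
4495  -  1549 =2946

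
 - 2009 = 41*( - 49)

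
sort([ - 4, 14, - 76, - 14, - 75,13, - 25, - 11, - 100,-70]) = [ - 100,-76, - 75, - 70 , - 25, - 14, - 11, - 4 , 13, 14]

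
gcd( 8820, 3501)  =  9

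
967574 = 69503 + 898071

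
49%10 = 9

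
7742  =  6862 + 880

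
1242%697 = 545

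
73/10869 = 73/10869 = 0.01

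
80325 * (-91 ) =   -  7309575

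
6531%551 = 470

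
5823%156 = 51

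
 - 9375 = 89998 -99373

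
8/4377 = 8/4377 = 0.00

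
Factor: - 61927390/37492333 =-2^1*5^1* 7^1*113^1 * 7829^1 * 37492333^( - 1)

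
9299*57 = 530043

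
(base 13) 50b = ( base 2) 1101011000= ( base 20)22G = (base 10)856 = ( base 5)11411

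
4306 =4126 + 180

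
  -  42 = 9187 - 9229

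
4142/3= 4142/3 = 1380.67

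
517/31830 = 517/31830 = 0.02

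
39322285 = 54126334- 14804049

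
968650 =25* 38746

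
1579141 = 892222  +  686919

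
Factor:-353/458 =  - 2^(  -  1)*229^ ( - 1 ) * 353^1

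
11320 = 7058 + 4262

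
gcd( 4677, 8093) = 1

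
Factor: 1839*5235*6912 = 2^8 * 3^5*5^1 * 349^1*613^1 = 66542964480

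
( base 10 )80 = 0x50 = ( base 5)310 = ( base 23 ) 3b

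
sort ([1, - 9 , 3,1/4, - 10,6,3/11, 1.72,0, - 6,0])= [ - 10, - 9, - 6 , 0, 0, 1/4,  3/11,1,1.72,  3,  6]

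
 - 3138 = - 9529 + 6391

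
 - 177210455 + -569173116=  - 746383571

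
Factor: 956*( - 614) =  - 2^3 * 239^1*307^1 = - 586984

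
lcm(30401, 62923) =2705689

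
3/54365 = 3/54365 =0.00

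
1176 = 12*98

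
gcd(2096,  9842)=2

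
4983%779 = 309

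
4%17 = 4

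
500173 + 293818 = 793991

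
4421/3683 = 4421/3683=1.20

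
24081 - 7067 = 17014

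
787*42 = 33054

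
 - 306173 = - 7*43739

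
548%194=160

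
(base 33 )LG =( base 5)10314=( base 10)709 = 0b1011000101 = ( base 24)15D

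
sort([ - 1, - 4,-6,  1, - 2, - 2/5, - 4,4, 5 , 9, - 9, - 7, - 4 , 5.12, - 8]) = [ - 9, - 8, - 7, - 6,-4, - 4, - 4, - 2, - 1,-2/5,  1, 4, 5,5.12, 9 ] 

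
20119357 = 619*32503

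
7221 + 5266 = 12487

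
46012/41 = 46012/41 =1122.24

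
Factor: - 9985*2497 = - 5^1*11^1 *227^1*1997^1 = - 24932545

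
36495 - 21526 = 14969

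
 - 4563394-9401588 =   -  13964982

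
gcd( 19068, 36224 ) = 4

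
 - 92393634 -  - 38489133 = - 53904501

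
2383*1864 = 4441912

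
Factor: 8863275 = 3^1*5^2*59^1*2003^1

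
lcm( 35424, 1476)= 35424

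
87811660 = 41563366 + 46248294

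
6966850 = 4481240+2485610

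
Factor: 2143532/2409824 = 2^( - 3)*53^1*10111^1 * 75307^(-1 )  =  535883/602456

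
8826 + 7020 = 15846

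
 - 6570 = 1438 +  - 8008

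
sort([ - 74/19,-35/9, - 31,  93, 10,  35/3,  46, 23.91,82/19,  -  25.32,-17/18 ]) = [ - 31,- 25.32,- 74/19,  -  35/9,  -  17/18 , 82/19, 10, 35/3, 23.91, 46,  93 ]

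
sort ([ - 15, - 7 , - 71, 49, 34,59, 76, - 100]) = [ - 100  , - 71, - 15, - 7, 34,49,59, 76]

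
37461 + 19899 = 57360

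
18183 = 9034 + 9149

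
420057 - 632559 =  - 212502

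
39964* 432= 17264448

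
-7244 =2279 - 9523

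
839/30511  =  839/30511 = 0.03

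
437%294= 143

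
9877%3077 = 646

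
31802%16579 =15223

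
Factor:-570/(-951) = 190/317 = 2^1  *  5^1*19^1*317^ (-1 ) 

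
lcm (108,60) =540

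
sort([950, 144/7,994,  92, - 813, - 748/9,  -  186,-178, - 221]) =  [ - 813, - 221,-186, - 178,  -  748/9, 144/7, 92,950,994]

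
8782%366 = 364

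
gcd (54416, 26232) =8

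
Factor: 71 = 71^1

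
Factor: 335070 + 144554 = 479624 = 2^3*167^1 * 359^1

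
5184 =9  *576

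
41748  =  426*98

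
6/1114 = 3/557 = 0.01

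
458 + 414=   872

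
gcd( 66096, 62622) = 18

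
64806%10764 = 222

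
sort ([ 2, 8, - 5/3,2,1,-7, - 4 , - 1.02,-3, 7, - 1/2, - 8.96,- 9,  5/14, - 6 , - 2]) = [ - 9, - 8.96, - 7,  -  6,  -  4, - 3, - 2,  -  5/3, - 1.02 ,-1/2, 5/14,  1, 2, 2,  7, 8] 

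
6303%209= 33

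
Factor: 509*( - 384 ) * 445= - 2^7 * 3^1*5^1*89^1*509^1 = - 86977920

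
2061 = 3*687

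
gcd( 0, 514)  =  514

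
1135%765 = 370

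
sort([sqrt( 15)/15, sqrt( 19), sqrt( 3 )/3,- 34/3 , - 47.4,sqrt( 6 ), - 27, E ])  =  [-47.4 , - 27 , - 34/3 , sqrt( 15)/15 , sqrt (3)/3, sqrt(6 ), E, sqrt(19) ] 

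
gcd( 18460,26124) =4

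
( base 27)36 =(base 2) 1010111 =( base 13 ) 69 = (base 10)87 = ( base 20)47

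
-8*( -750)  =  6000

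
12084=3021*4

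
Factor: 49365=3^2*5^1*1097^1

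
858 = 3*286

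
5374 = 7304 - 1930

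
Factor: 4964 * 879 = 2^2*3^1*17^1*73^1*293^1 = 4363356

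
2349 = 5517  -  3168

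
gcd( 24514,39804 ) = 2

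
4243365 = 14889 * 285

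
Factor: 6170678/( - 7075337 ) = -2^1 * 29^1*106391^1*7075337^(  -  1)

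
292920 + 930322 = 1223242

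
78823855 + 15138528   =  93962383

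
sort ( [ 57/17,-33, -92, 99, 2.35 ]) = [ - 92,-33, 2.35, 57/17,99]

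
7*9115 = 63805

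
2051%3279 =2051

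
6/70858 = 3/35429=0.00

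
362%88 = 10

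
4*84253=337012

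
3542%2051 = 1491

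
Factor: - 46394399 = - 46394399^1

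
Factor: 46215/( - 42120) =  -2^( - 3 )*3^(  -  2 )*79^1=- 79/72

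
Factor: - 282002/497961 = -2^1*3^ ( - 3)*7^1*18443^(-1 )*20143^1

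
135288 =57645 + 77643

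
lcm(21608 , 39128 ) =1447736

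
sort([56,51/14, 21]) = [51/14,21, 56 ]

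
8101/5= 1620 + 1/5 = 1620.20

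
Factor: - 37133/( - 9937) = 19^( - 1 )  *  71^1 = 71/19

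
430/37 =430/37 = 11.62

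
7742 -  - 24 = 7766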